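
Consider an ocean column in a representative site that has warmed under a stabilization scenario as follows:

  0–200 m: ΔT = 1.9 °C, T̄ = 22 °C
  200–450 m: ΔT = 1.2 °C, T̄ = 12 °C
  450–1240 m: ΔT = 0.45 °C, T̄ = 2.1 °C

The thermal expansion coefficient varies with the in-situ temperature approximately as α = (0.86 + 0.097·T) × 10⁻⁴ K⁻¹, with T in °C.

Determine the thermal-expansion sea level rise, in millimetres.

210 mm

Layer 1: α = (0.86 + 0.097×22)×10⁻⁴ = 2.994×10⁻⁴ K⁻¹
Layer 2: α = (0.86 + 0.097×12)×10⁻⁴ = 2.024×10⁻⁴ K⁻¹
Layer 3: α = (0.86 + 0.097×2.1)×10⁻⁴ = 1.0637×10⁻⁴ K⁻¹
0–200 m: 1.9 × 200 × 2.994×10⁻⁴ = 0.113772 m
2.024×10⁻⁴ × 1.2 × 250 = 0.06072 m
Layer 3: 0.45 × 790 × 1.0637×10⁻⁴ = 0.037814535 m
Δh = 0.113772 + 0.06072 + 0.037814535 = 0.212306535 m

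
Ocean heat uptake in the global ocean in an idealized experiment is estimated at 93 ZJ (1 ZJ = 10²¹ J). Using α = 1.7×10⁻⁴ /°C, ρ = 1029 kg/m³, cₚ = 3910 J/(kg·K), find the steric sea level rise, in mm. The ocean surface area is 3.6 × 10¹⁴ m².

about 11 mm

Per unit area: Q = 93×10²¹ / (3.6×10¹⁴) ≈ 2.583×10⁸ J/m²
Δh = αQ/(ρcₚ) = 1.7×10⁻⁴ × 2.583×10⁸ / (1029 × 3910) ≈ 0.010914 m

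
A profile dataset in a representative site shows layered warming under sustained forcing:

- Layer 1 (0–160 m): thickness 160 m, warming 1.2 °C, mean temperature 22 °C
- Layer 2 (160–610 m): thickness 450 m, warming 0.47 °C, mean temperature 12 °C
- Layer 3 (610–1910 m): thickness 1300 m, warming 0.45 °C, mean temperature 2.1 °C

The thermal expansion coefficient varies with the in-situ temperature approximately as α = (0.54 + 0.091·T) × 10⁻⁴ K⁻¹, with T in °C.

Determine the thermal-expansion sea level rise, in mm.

Layer 1: α = (0.54 + 0.091×22)×10⁻⁴ = 2.542×10⁻⁴ K⁻¹
Layer 2: α = (0.54 + 0.091×12)×10⁻⁴ = 1.632×10⁻⁴ K⁻¹
Layer 3: α = (0.54 + 0.091×2.1)×10⁻⁴ = 0.7311×10⁻⁴ K⁻¹
0–160 m: 160 × 2.542×10⁻⁴ × 1.2 = 0.0488064 m
Layer 2: 450 × 1.632×10⁻⁴ × 0.47 = 0.0345168 m
0.7311×10⁻⁴ × 0.45 × 1300 = 0.04276935 m
Δh = 0.0488064 + 0.0345168 + 0.04276935 = 0.12609255 m ≈ 130 mm

130 mm of thermosteric rise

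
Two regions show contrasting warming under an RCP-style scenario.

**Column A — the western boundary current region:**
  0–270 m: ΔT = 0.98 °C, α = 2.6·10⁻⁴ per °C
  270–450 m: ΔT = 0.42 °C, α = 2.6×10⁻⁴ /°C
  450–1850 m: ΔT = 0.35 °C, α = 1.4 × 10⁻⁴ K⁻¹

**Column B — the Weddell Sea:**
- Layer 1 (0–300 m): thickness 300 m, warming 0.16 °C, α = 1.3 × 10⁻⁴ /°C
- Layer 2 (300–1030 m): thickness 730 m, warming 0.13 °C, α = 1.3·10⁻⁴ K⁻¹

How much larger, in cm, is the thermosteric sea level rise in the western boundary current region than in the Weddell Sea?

A Layer 1: 2.6×10⁻⁴ × 0.98 × 270 = 0.068796 m
A 0.42 × 180 × 2.6×10⁻⁴ = 0.019656 m
A Layer 3: 0.35 × 1400 × 1.4×10⁻⁴ = 0.06860 m
A total: 0.157052 m
B 0–300 m: 1.3×10⁻⁴ × 300 × 0.16 = 0.00624 m
B Layer 2: 730 × 0.13 × 1.3×10⁻⁴ = 0.012337 m
B total: 0.018577 m
Difference: 0.157052 − 0.018577 = 0.138475 m

13.8 cm larger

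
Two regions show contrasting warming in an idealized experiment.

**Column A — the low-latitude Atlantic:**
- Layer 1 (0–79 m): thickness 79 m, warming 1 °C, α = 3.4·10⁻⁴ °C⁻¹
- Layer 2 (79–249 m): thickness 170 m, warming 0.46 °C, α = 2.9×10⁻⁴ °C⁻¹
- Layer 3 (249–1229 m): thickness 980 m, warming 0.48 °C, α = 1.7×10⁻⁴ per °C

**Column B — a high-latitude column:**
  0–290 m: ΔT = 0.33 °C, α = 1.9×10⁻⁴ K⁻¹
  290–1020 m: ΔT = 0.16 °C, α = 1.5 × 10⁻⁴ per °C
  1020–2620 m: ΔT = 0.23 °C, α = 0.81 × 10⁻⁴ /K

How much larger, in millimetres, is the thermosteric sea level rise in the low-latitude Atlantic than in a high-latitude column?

A 0–79 m: 1 × 79 × 3.4×10⁻⁴ = 0.02686 m
A 79–249 m: 0.46 × 170 × 2.9×10⁻⁴ = 0.022678 m
A Layer 3: 1.7×10⁻⁴ × 0.48 × 980 = 0.079968 m
A total: 0.129506 m
B 1.9×10⁻⁴ × 290 × 0.33 = 0.018183 m
B 0.16 × 730 × 1.5×10⁻⁴ = 0.01752 m
B Layer 3: 1600 × 0.23 × 0.81×10⁻⁴ = 0.029808 m
B total: 0.065511 m
Difference: 0.129506 − 0.065511 = 0.063995 m

64 mm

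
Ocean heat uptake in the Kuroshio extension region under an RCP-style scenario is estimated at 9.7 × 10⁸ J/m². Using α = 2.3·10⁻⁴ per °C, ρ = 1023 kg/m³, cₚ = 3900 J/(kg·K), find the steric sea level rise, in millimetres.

Δh = αQ/(ρcₚ) = 2.3×10⁻⁴ × 9.7×10⁸ / (1023 × 3900) ≈ 0.055919 m

Δh = 55.9 mm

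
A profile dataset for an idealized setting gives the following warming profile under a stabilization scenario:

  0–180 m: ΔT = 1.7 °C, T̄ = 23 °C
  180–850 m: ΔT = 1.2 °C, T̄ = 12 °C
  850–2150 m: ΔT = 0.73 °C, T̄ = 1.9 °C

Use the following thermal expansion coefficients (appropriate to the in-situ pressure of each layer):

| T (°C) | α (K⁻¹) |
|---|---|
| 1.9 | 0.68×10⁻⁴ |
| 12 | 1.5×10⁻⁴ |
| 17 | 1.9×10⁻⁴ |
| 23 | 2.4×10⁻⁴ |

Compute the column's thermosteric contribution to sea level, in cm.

Layer 1 at 23 °C → α = 2.4×10⁻⁴ K⁻¹
Layer 2 at 12 °C → α = 1.5×10⁻⁴ K⁻¹
Layer 3 at 1.9 °C → α = 0.68×10⁻⁴ K⁻¹
0–180 m: 2.4×10⁻⁴ × 180 × 1.7 = 0.07344 m
670 × 1.2 × 1.5×10⁻⁴ = 0.12060 m
850–2150 m: 1300 × 0.73 × 0.68×10⁻⁴ = 0.064532 m
Δh = 0.07344 + 0.12060 + 0.064532 = 0.258572 m

Δh = 26 cm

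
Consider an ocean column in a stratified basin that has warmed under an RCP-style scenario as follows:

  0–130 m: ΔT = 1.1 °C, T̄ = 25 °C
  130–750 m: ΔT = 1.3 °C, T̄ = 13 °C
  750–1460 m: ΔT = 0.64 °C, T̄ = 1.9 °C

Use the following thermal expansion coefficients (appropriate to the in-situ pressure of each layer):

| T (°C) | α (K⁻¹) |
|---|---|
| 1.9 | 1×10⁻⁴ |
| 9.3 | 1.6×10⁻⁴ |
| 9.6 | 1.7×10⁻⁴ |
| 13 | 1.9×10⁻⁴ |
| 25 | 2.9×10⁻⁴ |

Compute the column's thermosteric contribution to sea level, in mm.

Layer 1 at 25 °C → α = 2.9×10⁻⁴ K⁻¹
Layer 2 at 13 °C → α = 1.9×10⁻⁴ K⁻¹
Layer 3 at 1.9 °C → α = 1×10⁻⁴ K⁻¹
0–130 m: 2.9×10⁻⁴ × 130 × 1.1 = 0.04147 m
1.3 × 620 × 1.9×10⁻⁴ = 0.15314 m
750–1460 m: 0.64 × 710 × 1×10⁻⁴ = 0.04544 m
Δh = 0.04147 + 0.15314 + 0.04544 = 0.24005 m

about 240 mm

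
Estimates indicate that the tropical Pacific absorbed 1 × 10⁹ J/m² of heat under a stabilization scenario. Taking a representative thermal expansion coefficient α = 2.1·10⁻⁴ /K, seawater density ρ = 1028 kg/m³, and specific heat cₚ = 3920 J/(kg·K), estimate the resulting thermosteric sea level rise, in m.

about 0.0521 m

Δh = αQ/(ρcₚ) = 2.1×10⁻⁴ × 1×10⁹ / (1028 × 3920) ≈ 0.052112 m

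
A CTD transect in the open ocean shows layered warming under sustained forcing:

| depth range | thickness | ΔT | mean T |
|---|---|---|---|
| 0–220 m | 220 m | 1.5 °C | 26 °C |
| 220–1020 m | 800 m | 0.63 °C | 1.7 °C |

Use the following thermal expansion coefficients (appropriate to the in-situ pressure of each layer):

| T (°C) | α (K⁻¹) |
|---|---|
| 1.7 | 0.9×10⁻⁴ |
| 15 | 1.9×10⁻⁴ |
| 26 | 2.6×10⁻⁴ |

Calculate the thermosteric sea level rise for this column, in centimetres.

Layer 1 at 26 °C → α = 2.6×10⁻⁴ K⁻¹
Layer 2 at 1.7 °C → α = 0.9×10⁻⁴ K⁻¹
Layer 1: 2.6×10⁻⁴ × 1.5 × 220 = 0.08580 m
800 × 0.9×10⁻⁴ × 0.63 = 0.04536 m
Δh = 0.08580 + 0.04536 = 0.13116 m ≈ 13 cm

Δh ≈ 13 cm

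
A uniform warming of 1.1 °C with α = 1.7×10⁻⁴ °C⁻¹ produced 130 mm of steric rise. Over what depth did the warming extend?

H ≈ 695 m

H = Δh/(αΔT) = 0.13 / (1.7×10⁻⁴ × 1.1) ≈ 695.2 m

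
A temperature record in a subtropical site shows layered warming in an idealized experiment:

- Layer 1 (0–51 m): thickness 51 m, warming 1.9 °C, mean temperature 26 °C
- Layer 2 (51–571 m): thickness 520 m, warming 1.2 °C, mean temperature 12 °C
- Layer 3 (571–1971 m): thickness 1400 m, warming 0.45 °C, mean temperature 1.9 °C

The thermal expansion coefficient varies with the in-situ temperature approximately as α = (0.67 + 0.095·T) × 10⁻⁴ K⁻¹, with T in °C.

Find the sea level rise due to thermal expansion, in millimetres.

Layer 1: α = (0.67 + 0.095×26)×10⁻⁴ = 3.14×10⁻⁴ K⁻¹
Layer 2: α = (0.67 + 0.095×12)×10⁻⁴ = 1.81×10⁻⁴ K⁻¹
Layer 3: α = (0.67 + 0.095×1.9)×10⁻⁴ = 0.8505×10⁻⁴ K⁻¹
0–51 m: 51 × 1.9 × 3.14×10⁻⁴ = 0.0304266 m
Layer 2: 1.81×10⁻⁴ × 1.2 × 520 = 0.112944 m
Layer 3: 1400 × 0.8505×10⁻⁴ × 0.45 = 0.0535815 m
Δh = 0.0304266 + 0.112944 + 0.0535815 = 0.1969521 m

Δh ≈ 197 mm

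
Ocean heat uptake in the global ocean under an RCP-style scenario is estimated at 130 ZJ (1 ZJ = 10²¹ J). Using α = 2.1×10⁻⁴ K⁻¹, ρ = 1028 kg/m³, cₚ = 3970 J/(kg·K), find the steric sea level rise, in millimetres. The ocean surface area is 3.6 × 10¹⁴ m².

18.6 mm of thermosteric rise

Per unit area: Q = 130×10²¹ / (3.6×10¹⁴) ≈ 3.611×10⁸ J/m²
Δh = αQ/(ρcₚ) = 2.1×10⁻⁴ × 3.611×10⁸ / (1028 × 3970) ≈ 0.018581 m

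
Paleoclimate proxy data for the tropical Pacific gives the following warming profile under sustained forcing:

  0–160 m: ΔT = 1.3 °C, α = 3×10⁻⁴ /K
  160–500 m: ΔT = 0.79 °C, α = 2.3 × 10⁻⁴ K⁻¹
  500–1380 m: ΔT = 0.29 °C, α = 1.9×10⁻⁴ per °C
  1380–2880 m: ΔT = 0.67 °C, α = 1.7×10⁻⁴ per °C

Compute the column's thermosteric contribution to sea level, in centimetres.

Δh = 34.4 cm

0–160 m: 160 × 1.3 × 3×10⁻⁴ = 0.06240 m
160–500 m: 0.79 × 2.3×10⁻⁴ × 340 = 0.061778 m
500–1380 m: 0.29 × 880 × 1.9×10⁻⁴ = 0.048488 m
1500 × 1.7×10⁻⁴ × 0.67 = 0.17085 m
Δh = 0.06240 + 0.061778 + 0.048488 + 0.17085 = 0.343516 m ≈ 34.4 cm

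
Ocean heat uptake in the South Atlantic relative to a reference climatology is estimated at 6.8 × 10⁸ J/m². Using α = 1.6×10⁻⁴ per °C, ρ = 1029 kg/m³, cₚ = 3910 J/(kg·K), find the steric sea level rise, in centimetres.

Δh ≈ 2.7 cm

Δh = αQ/(ρcₚ) = 1.6×10⁻⁴ × 6.8×10⁸ / (1029 × 3910) ≈ 0.027042 m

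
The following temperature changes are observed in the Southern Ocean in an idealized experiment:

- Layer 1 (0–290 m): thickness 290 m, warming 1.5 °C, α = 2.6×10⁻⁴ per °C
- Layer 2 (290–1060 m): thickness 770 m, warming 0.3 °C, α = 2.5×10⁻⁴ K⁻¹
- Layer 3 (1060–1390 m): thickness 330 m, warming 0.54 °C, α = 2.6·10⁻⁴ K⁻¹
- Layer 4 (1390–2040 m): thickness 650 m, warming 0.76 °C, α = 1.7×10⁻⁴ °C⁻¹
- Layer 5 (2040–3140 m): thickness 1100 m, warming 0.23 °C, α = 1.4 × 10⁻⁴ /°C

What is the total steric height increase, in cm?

290 × 2.6×10⁻⁴ × 1.5 = 0.11310 m
2.5×10⁻⁴ × 0.3 × 770 = 0.05775 m
0.54 × 330 × 2.6×10⁻⁴ = 0.046332 m
Layer 4: 0.76 × 650 × 1.7×10⁻⁴ = 0.08398 m
2040–3140 m: 1.4×10⁻⁴ × 0.23 × 1100 = 0.03542 m
Δh = 0.11310 + 0.05775 + 0.046332 + 0.08398 + 0.03542 = 0.336582 m

Δh ≈ 33.7 cm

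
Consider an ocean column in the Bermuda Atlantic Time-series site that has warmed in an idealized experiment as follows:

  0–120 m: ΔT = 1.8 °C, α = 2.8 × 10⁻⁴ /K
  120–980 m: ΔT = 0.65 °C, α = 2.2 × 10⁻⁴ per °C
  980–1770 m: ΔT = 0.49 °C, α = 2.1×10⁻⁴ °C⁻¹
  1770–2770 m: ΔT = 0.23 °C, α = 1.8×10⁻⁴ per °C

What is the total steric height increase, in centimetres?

Δh = 30.6 cm

0–120 m: 120 × 2.8×10⁻⁴ × 1.8 = 0.06048 m
2.2×10⁻⁴ × 0.65 × 860 = 0.12298 m
Layer 3: 0.49 × 2.1×10⁻⁴ × 790 = 0.081291 m
Layer 4: 1000 × 1.8×10⁻⁴ × 0.23 = 0.04140 m
Δh = 0.06048 + 0.12298 + 0.081291 + 0.04140 = 0.306151 m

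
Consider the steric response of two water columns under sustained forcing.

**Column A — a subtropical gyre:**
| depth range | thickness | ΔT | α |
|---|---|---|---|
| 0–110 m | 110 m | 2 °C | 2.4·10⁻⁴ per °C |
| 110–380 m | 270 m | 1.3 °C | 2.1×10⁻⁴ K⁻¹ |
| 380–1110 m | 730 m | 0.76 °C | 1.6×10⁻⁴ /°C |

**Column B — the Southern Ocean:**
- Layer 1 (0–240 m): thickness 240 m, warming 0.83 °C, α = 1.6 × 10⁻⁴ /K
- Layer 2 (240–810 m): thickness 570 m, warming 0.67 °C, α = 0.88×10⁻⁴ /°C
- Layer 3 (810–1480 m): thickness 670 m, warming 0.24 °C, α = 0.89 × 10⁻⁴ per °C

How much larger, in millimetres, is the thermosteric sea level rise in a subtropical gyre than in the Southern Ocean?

Δh_A − Δh_B ≈ 135 mm

A Layer 1: 110 × 2.4×10⁻⁴ × 2 = 0.05280 m
A Layer 2: 1.3 × 2.1×10⁻⁴ × 270 = 0.07371 m
A 380–1110 m: 730 × 1.6×10⁻⁴ × 0.76 = 0.088768 m
A total: 0.215278 m
B Layer 1: 1.6×10⁻⁴ × 240 × 0.83 = 0.031872 m
B 240–810 m: 570 × 0.88×10⁻⁴ × 0.67 = 0.0336072 m
B Layer 3: 0.24 × 670 × 0.89×10⁻⁴ = 0.0143112 m
B total: 0.0797904 m
Difference: 0.215278 − 0.0797904 = 0.1354876 m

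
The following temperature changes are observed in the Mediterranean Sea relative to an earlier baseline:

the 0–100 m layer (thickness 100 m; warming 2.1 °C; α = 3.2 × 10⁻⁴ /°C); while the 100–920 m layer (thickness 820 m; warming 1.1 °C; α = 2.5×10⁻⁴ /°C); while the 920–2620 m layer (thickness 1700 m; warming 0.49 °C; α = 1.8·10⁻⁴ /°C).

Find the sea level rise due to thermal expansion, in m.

100 × 3.2×10⁻⁴ × 2.1 = 0.06720 m
Layer 2: 2.5×10⁻⁴ × 820 × 1.1 = 0.22550 m
1700 × 0.49 × 1.8×10⁻⁴ = 0.14994 m
Δh = 0.06720 + 0.22550 + 0.14994 = 0.44264 m

about 0.443 m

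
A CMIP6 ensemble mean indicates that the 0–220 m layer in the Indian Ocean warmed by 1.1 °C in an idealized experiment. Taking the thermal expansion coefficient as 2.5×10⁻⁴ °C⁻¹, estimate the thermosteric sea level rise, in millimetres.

Δh ≈ 61 mm

Δh = αΔT·H = 2.5×10⁻⁴ × 1.1 × 220 = 0.06050 m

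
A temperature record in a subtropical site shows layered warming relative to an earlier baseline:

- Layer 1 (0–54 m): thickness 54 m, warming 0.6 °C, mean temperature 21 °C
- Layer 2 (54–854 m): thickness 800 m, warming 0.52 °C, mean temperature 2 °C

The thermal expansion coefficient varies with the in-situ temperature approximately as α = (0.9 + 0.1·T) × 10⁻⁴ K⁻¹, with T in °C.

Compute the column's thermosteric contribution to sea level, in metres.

Δh ≈ 0.0555 m

Layer 1: α = (0.9 + 0.1×21)×10⁻⁴ = 3×10⁻⁴ K⁻¹
Layer 2: α = (0.9 + 0.1×2)×10⁻⁴ = 1.1×10⁻⁴ K⁻¹
Layer 1: 0.6 × 54 × 3×10⁻⁴ = 0.00972 m
Layer 2: 800 × 1.1×10⁻⁴ × 0.52 = 0.04576 m
Δh = 0.00972 + 0.04576 = 0.05548 m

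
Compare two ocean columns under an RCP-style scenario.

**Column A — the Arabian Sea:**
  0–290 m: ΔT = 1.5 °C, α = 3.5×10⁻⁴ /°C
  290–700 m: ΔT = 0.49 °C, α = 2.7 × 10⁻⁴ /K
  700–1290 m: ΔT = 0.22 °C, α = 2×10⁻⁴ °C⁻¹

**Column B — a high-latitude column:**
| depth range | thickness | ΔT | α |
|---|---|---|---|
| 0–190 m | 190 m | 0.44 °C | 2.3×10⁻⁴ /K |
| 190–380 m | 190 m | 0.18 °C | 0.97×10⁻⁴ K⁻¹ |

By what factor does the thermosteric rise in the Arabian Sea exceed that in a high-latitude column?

a factor of 10

A 1.5 × 3.5×10⁻⁴ × 290 = 0.15225 m
A Layer 2: 0.49 × 410 × 2.7×10⁻⁴ = 0.054243 m
A Layer 3: 590 × 0.22 × 2×10⁻⁴ = 0.02596 m
A total: 0.232453 m
B 190 × 2.3×10⁻⁴ × 0.44 = 0.019228 m
B Layer 2: 190 × 0.97×10⁻⁴ × 0.18 = 0.0033174 m
B total: 0.0225454 m
Ratio: 0.232453 / 0.0225454 ≈ 10.31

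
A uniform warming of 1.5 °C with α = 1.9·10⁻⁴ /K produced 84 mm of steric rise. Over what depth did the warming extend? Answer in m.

H = Δh/(αΔT) = 0.084 / (1.9×10⁻⁴ × 1.5) ≈ 294.7 m

H ≈ 295 m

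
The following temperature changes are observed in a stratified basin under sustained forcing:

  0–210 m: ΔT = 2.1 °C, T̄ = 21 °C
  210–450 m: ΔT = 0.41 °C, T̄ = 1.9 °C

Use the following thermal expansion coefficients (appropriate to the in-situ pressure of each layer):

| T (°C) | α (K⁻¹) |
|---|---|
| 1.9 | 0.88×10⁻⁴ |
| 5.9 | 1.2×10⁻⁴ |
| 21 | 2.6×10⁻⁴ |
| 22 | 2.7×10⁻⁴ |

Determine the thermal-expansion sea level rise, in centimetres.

Layer 1 at 21 °C → α = 2.6×10⁻⁴ K⁻¹
Layer 2 at 1.9 °C → α = 0.88×10⁻⁴ K⁻¹
0–210 m: 2.1 × 2.6×10⁻⁴ × 210 = 0.11466 m
210–450 m: 240 × 0.88×10⁻⁴ × 0.41 = 0.0086592 m
Δh = 0.11466 + 0.0086592 = 0.1233192 m

about 12.3 cm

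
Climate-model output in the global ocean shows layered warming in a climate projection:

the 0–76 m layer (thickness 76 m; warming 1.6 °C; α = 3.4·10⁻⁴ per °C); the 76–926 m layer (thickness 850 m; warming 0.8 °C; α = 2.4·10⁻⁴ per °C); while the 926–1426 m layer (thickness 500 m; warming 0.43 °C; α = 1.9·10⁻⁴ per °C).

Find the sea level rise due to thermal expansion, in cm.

3.4×10⁻⁴ × 1.6 × 76 = 0.041344 m
76–926 m: 0.8 × 850 × 2.4×10⁻⁴ = 0.16320 m
Layer 3: 500 × 1.9×10⁻⁴ × 0.43 = 0.04085 m
Δh = 0.041344 + 0.16320 + 0.04085 = 0.245394 m

24.5 cm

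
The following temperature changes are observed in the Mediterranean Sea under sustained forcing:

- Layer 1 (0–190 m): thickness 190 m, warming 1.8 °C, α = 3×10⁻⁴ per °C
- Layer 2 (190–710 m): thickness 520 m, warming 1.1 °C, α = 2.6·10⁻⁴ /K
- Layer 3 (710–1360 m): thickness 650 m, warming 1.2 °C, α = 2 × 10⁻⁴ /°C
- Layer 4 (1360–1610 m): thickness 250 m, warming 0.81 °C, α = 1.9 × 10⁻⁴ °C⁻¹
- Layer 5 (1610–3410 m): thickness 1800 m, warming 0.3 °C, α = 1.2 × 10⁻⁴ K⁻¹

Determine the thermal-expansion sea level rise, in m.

about 0.511 m

Layer 1: 3×10⁻⁴ × 1.8 × 190 = 0.10260 m
190–710 m: 520 × 1.1 × 2.6×10⁻⁴ = 0.14872 m
Layer 3: 650 × 2×10⁻⁴ × 1.2 = 0.15600 m
1360–1610 m: 1.9×10⁻⁴ × 250 × 0.81 = 0.038475 m
1610–3410 m: 1.2×10⁻⁴ × 1800 × 0.3 = 0.06480 m
Δh = 0.10260 + 0.14872 + 0.15600 + 0.038475 + 0.06480 = 0.510595 m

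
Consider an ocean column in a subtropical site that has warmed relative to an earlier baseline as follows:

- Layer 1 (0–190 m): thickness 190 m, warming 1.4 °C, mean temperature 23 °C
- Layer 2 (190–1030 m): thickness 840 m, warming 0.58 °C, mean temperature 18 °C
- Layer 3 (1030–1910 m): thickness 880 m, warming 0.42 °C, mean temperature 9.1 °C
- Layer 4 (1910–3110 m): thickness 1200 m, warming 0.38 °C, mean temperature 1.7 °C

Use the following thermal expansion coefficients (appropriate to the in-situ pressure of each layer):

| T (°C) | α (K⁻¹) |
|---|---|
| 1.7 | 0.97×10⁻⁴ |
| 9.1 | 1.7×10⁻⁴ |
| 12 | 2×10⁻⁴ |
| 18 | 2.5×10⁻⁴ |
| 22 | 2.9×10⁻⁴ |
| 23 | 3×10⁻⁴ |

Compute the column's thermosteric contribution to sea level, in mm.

Layer 1 at 23 °C → α = 3×10⁻⁴ K⁻¹
Layer 2 at 18 °C → α = 2.5×10⁻⁴ K⁻¹
Layer 3 at 9.1 °C → α = 1.7×10⁻⁴ K⁻¹
Layer 4 at 1.7 °C → α = 0.97×10⁻⁴ K⁻¹
Layer 1: 1.4 × 3×10⁻⁴ × 190 = 0.07980 m
Layer 2: 2.5×10⁻⁴ × 0.58 × 840 = 0.12180 m
Layer 3: 1.7×10⁻⁴ × 0.42 × 880 = 0.062832 m
1200 × 0.97×10⁻⁴ × 0.38 = 0.044232 m
Δh = 0.07980 + 0.12180 + 0.062832 + 0.044232 = 0.308664 m

309 mm of thermosteric rise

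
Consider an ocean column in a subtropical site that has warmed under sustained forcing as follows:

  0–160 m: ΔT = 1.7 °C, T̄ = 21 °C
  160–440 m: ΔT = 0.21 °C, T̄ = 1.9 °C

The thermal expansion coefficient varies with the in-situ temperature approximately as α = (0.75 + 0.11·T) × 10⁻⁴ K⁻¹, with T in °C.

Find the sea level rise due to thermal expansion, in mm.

88.9 mm

Layer 1: α = (0.75 + 0.11×21)×10⁻⁴ = 3.06×10⁻⁴ K⁻¹
Layer 2: α = (0.75 + 0.11×1.9)×10⁻⁴ = 0.959×10⁻⁴ K⁻¹
0–160 m: 160 × 3.06×10⁻⁴ × 1.7 = 0.083232 m
0.959×10⁻⁴ × 280 × 0.21 = 0.00563892 m
Δh = 0.083232 + 0.00563892 = 0.08887092 m ≈ 88.9 mm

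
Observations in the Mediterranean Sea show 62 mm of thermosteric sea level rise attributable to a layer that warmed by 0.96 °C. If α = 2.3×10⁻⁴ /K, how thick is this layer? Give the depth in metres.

H = Δh/(αΔT) = 0.062 / (2.3×10⁻⁴ × 0.96) ≈ 280.8 m

281 m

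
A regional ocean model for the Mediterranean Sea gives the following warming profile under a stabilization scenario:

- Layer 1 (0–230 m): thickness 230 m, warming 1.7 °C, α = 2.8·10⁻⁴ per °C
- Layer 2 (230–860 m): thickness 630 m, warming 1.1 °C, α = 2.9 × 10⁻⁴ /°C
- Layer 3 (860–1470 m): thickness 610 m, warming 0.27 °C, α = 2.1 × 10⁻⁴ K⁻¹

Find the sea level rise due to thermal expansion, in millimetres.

1.7 × 230 × 2.8×10⁻⁴ = 0.10948 m
230–860 m: 2.9×10⁻⁴ × 630 × 1.1 = 0.20097 m
610 × 2.1×10⁻⁴ × 0.27 = 0.034587 m
Δh = 0.10948 + 0.20097 + 0.034587 = 0.345037 m ≈ 345 mm

345 mm of thermosteric rise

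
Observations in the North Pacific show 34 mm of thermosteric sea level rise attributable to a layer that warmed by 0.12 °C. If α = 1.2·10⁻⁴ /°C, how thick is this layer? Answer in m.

H = Δh/(αΔT) = 0.034 / (1.2×10⁻⁴ × 0.12) ≈ 2361 m

2400 m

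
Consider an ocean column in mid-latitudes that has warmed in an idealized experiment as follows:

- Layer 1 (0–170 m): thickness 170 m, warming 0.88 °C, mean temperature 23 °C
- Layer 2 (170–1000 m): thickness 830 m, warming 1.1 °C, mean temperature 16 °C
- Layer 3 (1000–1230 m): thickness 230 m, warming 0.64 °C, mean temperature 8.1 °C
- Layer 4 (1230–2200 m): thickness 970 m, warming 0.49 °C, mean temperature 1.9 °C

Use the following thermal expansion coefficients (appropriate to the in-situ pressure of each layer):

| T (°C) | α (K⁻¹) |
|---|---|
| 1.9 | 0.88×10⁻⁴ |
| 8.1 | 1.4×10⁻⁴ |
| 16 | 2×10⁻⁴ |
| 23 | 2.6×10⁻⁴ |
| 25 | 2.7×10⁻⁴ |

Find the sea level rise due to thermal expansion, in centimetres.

Layer 1 at 23 °C → α = 2.6×10⁻⁴ K⁻¹
Layer 2 at 16 °C → α = 2×10⁻⁴ K⁻¹
Layer 3 at 8.1 °C → α = 1.4×10⁻⁴ K⁻¹
Layer 4 at 1.9 °C → α = 0.88×10⁻⁴ K⁻¹
2.6×10⁻⁴ × 170 × 0.88 = 0.038896 m
Layer 2: 1.1 × 2×10⁻⁴ × 830 = 0.18260 m
0.64 × 230 × 1.4×10⁻⁴ = 0.020608 m
0.88×10⁻⁴ × 0.49 × 970 = 0.0418264 m
Δh = 0.038896 + 0.18260 + 0.020608 + 0.0418264 = 0.2839304 m

Δh ≈ 28.4 cm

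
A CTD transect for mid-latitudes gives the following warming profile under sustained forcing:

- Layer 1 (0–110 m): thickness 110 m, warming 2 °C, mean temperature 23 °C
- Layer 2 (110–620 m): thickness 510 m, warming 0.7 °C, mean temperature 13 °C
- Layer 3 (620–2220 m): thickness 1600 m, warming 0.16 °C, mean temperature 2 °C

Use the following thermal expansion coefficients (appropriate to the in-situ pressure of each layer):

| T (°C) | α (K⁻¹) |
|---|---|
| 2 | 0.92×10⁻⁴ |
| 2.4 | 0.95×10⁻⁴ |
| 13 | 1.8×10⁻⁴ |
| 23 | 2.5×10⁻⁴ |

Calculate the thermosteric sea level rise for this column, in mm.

Layer 1 at 23 °C → α = 2.5×10⁻⁴ K⁻¹
Layer 2 at 13 °C → α = 1.8×10⁻⁴ K⁻¹
Layer 3 at 2 °C → α = 0.92×10⁻⁴ K⁻¹
Layer 1: 110 × 2 × 2.5×10⁻⁴ = 0.05500 m
0.7 × 510 × 1.8×10⁻⁴ = 0.06426 m
1600 × 0.16 × 0.92×10⁻⁴ = 0.023552 m
Δh = 0.05500 + 0.06426 + 0.023552 = 0.142812 m

140 mm of thermosteric rise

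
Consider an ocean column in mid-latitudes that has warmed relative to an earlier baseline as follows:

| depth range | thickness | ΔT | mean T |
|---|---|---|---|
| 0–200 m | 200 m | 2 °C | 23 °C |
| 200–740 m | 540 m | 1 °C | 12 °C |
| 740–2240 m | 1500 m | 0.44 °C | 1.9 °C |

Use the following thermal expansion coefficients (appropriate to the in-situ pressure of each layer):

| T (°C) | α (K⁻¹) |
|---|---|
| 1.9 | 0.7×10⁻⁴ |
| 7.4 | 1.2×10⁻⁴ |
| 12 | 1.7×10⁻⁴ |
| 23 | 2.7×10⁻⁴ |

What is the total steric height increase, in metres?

Layer 1 at 23 °C → α = 2.7×10⁻⁴ K⁻¹
Layer 2 at 12 °C → α = 1.7×10⁻⁴ K⁻¹
Layer 3 at 1.9 °C → α = 0.7×10⁻⁴ K⁻¹
Layer 1: 200 × 2.7×10⁻⁴ × 2 = 0.10800 m
200–740 m: 1.7×10⁻⁴ × 540 × 1 = 0.09180 m
740–2240 m: 0.7×10⁻⁴ × 1500 × 0.44 = 0.04620 m
Δh = 0.10800 + 0.09180 + 0.04620 = 0.24600 m ≈ 0.25 m

0.25 m of thermosteric rise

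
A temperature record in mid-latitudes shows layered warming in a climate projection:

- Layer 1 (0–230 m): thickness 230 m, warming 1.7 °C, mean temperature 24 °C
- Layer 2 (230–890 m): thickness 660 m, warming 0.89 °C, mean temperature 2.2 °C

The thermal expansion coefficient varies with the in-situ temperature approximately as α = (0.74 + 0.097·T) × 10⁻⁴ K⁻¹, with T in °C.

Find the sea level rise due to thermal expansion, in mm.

176 mm of thermosteric rise

Layer 1: α = (0.74 + 0.097×24)×10⁻⁴ = 3.068×10⁻⁴ K⁻¹
Layer 2: α = (0.74 + 0.097×2.2)×10⁻⁴ = 0.9534×10⁻⁴ K⁻¹
Layer 1: 3.068×10⁻⁴ × 230 × 1.7 = 0.1199588 m
660 × 0.9534×10⁻⁴ × 0.89 = 0.056002716 m
Δh = 0.1199588 + 0.056002716 = 0.175961516 m ≈ 176 mm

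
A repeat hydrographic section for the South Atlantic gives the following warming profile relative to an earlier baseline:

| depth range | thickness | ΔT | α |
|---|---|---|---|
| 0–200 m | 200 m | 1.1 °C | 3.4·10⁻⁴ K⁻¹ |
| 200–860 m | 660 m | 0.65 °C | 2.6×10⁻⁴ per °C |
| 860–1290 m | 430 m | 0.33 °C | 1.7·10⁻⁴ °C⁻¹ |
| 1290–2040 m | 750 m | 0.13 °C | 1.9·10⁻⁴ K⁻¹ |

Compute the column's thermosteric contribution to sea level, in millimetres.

Layer 1: 200 × 1.1 × 3.4×10⁻⁴ = 0.07480 m
Layer 2: 2.6×10⁻⁴ × 0.65 × 660 = 0.11154 m
Layer 3: 0.33 × 1.7×10⁻⁴ × 430 = 0.024123 m
1290–2040 m: 1.9×10⁻⁴ × 750 × 0.13 = 0.018525 m
Δh = 0.07480 + 0.11154 + 0.024123 + 0.018525 = 0.228988 m ≈ 229 mm

about 229 mm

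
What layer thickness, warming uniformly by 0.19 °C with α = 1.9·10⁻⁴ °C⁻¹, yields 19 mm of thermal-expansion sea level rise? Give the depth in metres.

H ≈ 526 m

H = Δh/(αΔT) = 0.019 / (1.9×10⁻⁴ × 0.19) ≈ 526.3 m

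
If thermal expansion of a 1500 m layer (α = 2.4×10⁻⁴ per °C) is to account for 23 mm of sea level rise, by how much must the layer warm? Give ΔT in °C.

ΔT = Δh/(αH) = 0.023 / (2.4×10⁻⁴ × 1500) ≈ 0.06389 °C

about 0.0639 °C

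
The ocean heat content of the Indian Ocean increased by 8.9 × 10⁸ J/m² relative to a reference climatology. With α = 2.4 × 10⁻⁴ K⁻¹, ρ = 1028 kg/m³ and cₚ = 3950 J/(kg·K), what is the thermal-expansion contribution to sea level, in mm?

Δh = 53 mm

Δh = αQ/(ρcₚ) = 2.4×10⁻⁴ × 8.9×10⁸ / (1028 × 3950) ≈ 0.052603 m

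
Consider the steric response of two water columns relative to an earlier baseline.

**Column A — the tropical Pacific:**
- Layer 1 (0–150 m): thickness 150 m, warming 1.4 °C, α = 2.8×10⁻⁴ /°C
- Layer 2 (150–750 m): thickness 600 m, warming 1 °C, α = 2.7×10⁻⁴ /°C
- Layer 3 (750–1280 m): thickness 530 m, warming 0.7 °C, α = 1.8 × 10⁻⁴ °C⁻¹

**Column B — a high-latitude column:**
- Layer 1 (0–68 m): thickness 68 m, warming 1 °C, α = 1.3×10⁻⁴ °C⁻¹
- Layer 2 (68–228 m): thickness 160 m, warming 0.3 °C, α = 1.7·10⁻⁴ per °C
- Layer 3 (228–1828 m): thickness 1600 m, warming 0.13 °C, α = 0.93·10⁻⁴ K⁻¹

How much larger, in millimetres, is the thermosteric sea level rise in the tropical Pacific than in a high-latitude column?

250 mm larger

A 2.8×10⁻⁴ × 150 × 1.4 = 0.05880 m
A 150–750 m: 2.7×10⁻⁴ × 600 × 1 = 0.16200 m
A Layer 3: 530 × 0.7 × 1.8×10⁻⁴ = 0.06678 m
A total: 0.28758 m
B 0–68 m: 1.3×10⁻⁴ × 68 × 1 = 0.00884 m
B Layer 2: 1.7×10⁻⁴ × 160 × 0.3 = 0.00816 m
B 228–1828 m: 0.13 × 0.93×10⁻⁴ × 1600 = 0.019344 m
B total: 0.036344 m
Difference: 0.28758 − 0.036344 = 0.251236 m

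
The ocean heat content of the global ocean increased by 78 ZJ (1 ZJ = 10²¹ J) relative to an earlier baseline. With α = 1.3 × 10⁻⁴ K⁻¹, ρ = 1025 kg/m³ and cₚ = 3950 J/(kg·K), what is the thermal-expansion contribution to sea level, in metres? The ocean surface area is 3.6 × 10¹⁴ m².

0.00696 m of thermosteric rise

Per unit area: Q = 78×10²¹ / (3.6×10¹⁴) ≈ 2.167×10⁸ J/m²
Δh = αQ/(ρcₚ) = 1.3×10⁻⁴ × 2.167×10⁸ / (1025 × 3950) ≈ 0.0069579 m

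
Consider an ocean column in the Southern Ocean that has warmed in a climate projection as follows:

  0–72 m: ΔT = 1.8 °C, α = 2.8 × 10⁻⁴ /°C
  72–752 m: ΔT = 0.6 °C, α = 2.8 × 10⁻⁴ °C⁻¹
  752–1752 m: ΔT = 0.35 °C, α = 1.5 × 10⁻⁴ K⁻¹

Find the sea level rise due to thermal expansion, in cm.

Δh ≈ 20 cm

72 × 2.8×10⁻⁴ × 1.8 = 0.036288 m
680 × 0.6 × 2.8×10⁻⁴ = 0.11424 m
1.5×10⁻⁴ × 1000 × 0.35 = 0.05250 m
Δh = 0.036288 + 0.11424 + 0.05250 = 0.203028 m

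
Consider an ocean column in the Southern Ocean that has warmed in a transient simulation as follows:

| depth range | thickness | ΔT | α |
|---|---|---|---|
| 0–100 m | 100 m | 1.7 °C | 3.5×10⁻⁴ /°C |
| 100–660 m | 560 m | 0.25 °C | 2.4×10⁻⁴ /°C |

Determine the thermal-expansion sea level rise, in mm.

Layer 1: 1.7 × 3.5×10⁻⁴ × 100 = 0.05950 m
0.25 × 2.4×10⁻⁴ × 560 = 0.03360 m
Δh = 0.05950 + 0.03360 = 0.09310 m ≈ 93.1 mm

Δh = 93.1 mm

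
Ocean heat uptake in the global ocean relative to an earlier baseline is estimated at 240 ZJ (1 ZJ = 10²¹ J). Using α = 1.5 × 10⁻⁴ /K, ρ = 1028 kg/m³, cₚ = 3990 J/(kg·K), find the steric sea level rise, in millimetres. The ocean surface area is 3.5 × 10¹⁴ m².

Per unit area: Q = 240×10²¹ / (3.5×10¹⁴) ≈ 6.857×10⁸ J/m²
Δh = αQ/(ρcₚ) = 1.5×10⁻⁴ × 6.857×10⁸ / (1028 × 3990) ≈ 0.025076 m

25.1 mm of thermosteric rise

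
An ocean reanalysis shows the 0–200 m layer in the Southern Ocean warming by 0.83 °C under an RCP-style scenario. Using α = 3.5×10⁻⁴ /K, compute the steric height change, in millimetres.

about 58.1 mm

Δh = αΔT·H = 3.5×10⁻⁴ × 0.83 × 200 = 0.05810 m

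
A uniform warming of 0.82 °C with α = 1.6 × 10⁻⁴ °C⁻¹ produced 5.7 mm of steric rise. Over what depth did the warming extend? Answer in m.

H = Δh/(αΔT) = 0.0057 / (1.6×10⁻⁴ × 0.82) ≈ 43.45 m

about 43 m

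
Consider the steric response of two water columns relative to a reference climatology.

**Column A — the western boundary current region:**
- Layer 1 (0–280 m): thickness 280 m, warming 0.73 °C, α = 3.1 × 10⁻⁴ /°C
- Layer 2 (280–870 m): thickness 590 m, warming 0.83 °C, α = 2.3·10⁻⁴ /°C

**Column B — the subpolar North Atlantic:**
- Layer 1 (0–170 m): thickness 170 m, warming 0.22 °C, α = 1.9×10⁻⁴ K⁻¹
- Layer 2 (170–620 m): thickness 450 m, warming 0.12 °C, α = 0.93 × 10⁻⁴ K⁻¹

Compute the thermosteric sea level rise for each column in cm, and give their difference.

Δh_A ≈ 18 cm, Δh_B ≈ 1.2 cm; difference ≈ 16 cm

A 0–280 m: 3.1×10⁻⁴ × 0.73 × 280 = 0.063364 m
A 280–870 m: 590 × 2.3×10⁻⁴ × 0.83 = 0.112631 m
A total: 0.175995 m
B 0.22 × 1.9×10⁻⁴ × 170 = 0.007106 m
B 450 × 0.12 × 0.93×10⁻⁴ = 0.005022 m
B total: 0.012128 m
Difference: 0.175995 − 0.012128 = 0.163867 m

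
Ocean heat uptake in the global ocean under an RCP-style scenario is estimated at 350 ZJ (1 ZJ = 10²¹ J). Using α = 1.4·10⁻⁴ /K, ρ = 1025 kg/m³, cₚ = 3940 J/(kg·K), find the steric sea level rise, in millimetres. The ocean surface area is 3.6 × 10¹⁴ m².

Δh ≈ 33.7 mm

Per unit area: Q = 350×10²¹ / (3.6×10¹⁴) ≈ 9.722×10⁸ J/m²
Δh = αQ/(ρcₚ) = 1.4×10⁻⁴ × 9.722×10⁸ / (1025 × 3940) ≈ 0.033703 m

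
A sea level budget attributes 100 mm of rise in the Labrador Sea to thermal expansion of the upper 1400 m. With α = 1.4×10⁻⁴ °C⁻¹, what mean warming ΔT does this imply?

0.510 °C

ΔT = Δh/(αH) = 0.1 / (1.4×10⁻⁴ × 1400) ≈ 0.5102 °C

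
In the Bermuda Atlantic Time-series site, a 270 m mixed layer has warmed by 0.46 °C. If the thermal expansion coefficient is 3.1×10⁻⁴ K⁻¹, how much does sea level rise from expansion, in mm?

Δh = αΔT·H = 3.1×10⁻⁴ × 0.46 × 270 = 0.038502 m

38.5 mm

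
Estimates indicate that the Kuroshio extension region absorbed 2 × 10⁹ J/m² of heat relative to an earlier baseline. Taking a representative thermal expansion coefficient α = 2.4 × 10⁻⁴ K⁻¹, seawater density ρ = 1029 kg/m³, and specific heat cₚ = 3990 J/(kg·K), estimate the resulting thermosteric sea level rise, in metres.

0.117 m of thermosteric rise

Δh = αQ/(ρcₚ) = 2.4×10⁻⁴ × 2×10⁹ / (1029 × 3990) ≈ 0.11691 m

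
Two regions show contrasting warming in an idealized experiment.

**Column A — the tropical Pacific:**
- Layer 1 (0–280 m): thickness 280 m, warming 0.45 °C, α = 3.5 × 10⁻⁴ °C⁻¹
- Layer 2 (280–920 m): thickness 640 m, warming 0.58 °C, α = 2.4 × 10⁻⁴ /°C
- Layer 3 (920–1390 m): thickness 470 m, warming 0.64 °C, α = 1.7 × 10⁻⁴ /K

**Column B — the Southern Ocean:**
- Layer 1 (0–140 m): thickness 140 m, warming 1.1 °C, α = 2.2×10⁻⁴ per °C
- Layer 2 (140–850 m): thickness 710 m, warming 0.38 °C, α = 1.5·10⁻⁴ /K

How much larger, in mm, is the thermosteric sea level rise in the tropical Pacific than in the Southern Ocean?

A 0–280 m: 3.5×10⁻⁴ × 280 × 0.45 = 0.04410 m
A 640 × 2.4×10⁻⁴ × 0.58 = 0.089088 m
A 1.7×10⁻⁴ × 0.64 × 470 = 0.051136 m
A total: 0.184324 m
B Layer 1: 140 × 2.2×10⁻⁴ × 1.1 = 0.03388 m
B 140–850 m: 1.5×10⁻⁴ × 0.38 × 710 = 0.04047 m
B total: 0.07435 m
Difference: 0.184324 − 0.07435 = 0.109974 m

Δh_A − Δh_B ≈ 110 mm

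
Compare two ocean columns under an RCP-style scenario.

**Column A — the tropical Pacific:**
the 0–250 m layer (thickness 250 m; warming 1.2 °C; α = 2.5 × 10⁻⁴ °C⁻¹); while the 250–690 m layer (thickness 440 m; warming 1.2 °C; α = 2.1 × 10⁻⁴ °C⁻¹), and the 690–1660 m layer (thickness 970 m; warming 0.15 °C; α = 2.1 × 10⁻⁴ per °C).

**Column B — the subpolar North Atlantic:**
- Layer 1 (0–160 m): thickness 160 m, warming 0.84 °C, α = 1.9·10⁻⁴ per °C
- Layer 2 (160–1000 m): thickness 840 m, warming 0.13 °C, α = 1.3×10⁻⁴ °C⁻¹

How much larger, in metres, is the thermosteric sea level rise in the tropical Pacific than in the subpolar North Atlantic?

A 0–250 m: 250 × 1.2 × 2.5×10⁻⁴ = 0.07500 m
A Layer 2: 1.2 × 440 × 2.1×10⁻⁴ = 0.11088 m
A Layer 3: 2.1×10⁻⁴ × 0.15 × 970 = 0.030555 m
A total: 0.216435 m
B Layer 1: 0.84 × 160 × 1.9×10⁻⁴ = 0.025536 m
B Layer 2: 0.13 × 1.3×10⁻⁴ × 840 = 0.014196 m
B total: 0.039732 m
Difference: 0.216435 − 0.039732 = 0.176703 m

0.18 m larger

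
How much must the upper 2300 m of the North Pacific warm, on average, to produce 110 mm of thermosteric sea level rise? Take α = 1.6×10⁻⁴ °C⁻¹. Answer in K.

0.299 K

ΔT = Δh/(αH) = 0.11 / (1.6×10⁻⁴ × 2300) ≈ 0.2989 K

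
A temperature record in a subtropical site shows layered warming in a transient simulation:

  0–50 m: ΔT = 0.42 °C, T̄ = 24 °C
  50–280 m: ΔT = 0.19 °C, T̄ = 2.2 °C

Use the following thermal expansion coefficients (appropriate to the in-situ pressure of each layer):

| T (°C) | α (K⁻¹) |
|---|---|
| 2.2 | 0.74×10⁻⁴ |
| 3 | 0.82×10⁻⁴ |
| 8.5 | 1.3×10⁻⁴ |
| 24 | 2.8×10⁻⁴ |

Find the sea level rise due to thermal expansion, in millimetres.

about 9.11 mm

Layer 1 at 24 °C → α = 2.8×10⁻⁴ K⁻¹
Layer 2 at 2.2 °C → α = 0.74×10⁻⁴ K⁻¹
2.8×10⁻⁴ × 0.42 × 50 = 0.00588 m
Layer 2: 0.74×10⁻⁴ × 0.19 × 230 = 0.0032338 m
Δh = 0.00588 + 0.0032338 = 0.0091138 m ≈ 9.11 mm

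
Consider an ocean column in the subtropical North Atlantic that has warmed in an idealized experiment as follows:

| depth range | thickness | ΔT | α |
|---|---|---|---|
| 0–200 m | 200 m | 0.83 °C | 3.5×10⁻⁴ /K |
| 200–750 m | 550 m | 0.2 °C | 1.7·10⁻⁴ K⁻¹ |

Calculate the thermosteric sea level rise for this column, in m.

0.0768 m of thermosteric rise

Layer 1: 3.5×10⁻⁴ × 0.83 × 200 = 0.05810 m
200–750 m: 0.2 × 1.7×10⁻⁴ × 550 = 0.01870 m
Δh = 0.05810 + 0.01870 = 0.07680 m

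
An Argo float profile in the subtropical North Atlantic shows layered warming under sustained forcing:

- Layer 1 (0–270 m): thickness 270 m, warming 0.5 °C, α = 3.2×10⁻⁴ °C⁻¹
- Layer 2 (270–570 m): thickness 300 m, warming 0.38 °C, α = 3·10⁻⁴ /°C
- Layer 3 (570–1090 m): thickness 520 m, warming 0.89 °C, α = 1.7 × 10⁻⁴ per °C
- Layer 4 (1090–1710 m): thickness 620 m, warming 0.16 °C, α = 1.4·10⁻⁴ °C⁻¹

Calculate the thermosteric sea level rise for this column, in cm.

about 17.0 cm

Layer 1: 0.5 × 270 × 3.2×10⁻⁴ = 0.04320 m
Layer 2: 3×10⁻⁴ × 0.38 × 300 = 0.03420 m
Layer 3: 0.89 × 1.7×10⁻⁴ × 520 = 0.078676 m
1090–1710 m: 1.4×10⁻⁴ × 620 × 0.16 = 0.013888 m
Δh = 0.04320 + 0.03420 + 0.078676 + 0.013888 = 0.169964 m ≈ 17.0 cm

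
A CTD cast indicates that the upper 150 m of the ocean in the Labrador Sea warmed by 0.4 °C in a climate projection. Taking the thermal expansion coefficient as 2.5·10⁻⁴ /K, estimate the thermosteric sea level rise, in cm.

Δh = αΔT·H = 2.5×10⁻⁴ × 0.4 × 150 = 0.01500 m

1.50 cm of thermosteric rise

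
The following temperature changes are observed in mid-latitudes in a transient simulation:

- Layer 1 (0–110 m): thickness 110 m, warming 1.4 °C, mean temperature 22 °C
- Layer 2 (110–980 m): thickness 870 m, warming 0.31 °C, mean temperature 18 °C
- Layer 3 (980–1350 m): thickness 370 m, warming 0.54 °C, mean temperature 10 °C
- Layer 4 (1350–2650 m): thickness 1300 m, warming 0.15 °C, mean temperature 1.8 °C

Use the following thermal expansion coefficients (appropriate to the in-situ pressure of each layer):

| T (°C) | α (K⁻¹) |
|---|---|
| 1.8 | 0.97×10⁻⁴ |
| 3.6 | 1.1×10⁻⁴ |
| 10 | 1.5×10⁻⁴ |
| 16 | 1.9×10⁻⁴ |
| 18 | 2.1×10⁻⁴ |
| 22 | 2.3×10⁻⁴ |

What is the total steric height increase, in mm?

141 mm of thermosteric rise

Layer 1 at 22 °C → α = 2.3×10⁻⁴ K⁻¹
Layer 2 at 18 °C → α = 2.1×10⁻⁴ K⁻¹
Layer 3 at 10 °C → α = 1.5×10⁻⁴ K⁻¹
Layer 4 at 1.8 °C → α = 0.97×10⁻⁴ K⁻¹
Layer 1: 2.3×10⁻⁴ × 110 × 1.4 = 0.03542 m
Layer 2: 0.31 × 2.1×10⁻⁴ × 870 = 0.056637 m
980–1350 m: 1.5×10⁻⁴ × 0.54 × 370 = 0.02997 m
1300 × 0.97×10⁻⁴ × 0.15 = 0.018915 m
Δh = 0.03542 + 0.056637 + 0.02997 + 0.018915 = 0.140942 m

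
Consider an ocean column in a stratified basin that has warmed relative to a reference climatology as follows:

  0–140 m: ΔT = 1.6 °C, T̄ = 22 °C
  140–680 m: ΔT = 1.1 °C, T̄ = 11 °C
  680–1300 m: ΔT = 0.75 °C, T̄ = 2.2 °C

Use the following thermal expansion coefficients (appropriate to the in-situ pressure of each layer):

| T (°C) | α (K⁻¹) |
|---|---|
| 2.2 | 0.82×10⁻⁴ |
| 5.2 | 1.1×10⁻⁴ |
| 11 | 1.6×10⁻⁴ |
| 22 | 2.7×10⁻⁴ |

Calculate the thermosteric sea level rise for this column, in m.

about 0.194 m

Layer 1 at 22 °C → α = 2.7×10⁻⁴ K⁻¹
Layer 2 at 11 °C → α = 1.6×10⁻⁴ K⁻¹
Layer 3 at 2.2 °C → α = 0.82×10⁻⁴ K⁻¹
Layer 1: 140 × 1.6 × 2.7×10⁻⁴ = 0.06048 m
140–680 m: 540 × 1.1 × 1.6×10⁻⁴ = 0.09504 m
Layer 3: 0.75 × 620 × 0.82×10⁻⁴ = 0.03813 m
Δh = 0.06048 + 0.09504 + 0.03813 = 0.19365 m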